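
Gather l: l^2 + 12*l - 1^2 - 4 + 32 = l^2 + 12*l + 27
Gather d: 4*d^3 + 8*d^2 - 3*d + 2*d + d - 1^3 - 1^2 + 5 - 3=4*d^3 + 8*d^2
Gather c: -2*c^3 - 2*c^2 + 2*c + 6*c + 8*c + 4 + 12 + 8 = -2*c^3 - 2*c^2 + 16*c + 24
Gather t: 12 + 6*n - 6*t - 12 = 6*n - 6*t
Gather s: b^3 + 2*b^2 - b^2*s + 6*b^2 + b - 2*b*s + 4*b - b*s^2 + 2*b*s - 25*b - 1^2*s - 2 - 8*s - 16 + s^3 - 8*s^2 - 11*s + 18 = b^3 + 8*b^2 - 20*b + s^3 + s^2*(-b - 8) + s*(-b^2 - 20)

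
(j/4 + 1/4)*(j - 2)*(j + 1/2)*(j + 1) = j^4/4 + j^3/8 - 3*j^2/4 - 7*j/8 - 1/4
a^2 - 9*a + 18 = (a - 6)*(a - 3)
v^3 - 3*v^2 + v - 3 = (v - 3)*(v - I)*(v + I)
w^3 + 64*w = w*(w - 8*I)*(w + 8*I)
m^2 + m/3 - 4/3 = (m - 1)*(m + 4/3)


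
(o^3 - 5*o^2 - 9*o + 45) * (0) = 0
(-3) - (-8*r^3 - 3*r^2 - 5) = 8*r^3 + 3*r^2 + 2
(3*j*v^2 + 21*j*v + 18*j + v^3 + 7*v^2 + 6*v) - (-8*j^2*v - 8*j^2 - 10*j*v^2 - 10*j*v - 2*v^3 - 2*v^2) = 8*j^2*v + 8*j^2 + 13*j*v^2 + 31*j*v + 18*j + 3*v^3 + 9*v^2 + 6*v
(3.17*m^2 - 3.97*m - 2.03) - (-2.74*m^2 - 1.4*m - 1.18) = 5.91*m^2 - 2.57*m - 0.85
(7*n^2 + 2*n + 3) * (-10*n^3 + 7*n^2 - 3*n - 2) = -70*n^5 + 29*n^4 - 37*n^3 + n^2 - 13*n - 6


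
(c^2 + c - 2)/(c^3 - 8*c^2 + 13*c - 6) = (c + 2)/(c^2 - 7*c + 6)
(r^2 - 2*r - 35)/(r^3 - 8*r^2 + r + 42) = (r + 5)/(r^2 - r - 6)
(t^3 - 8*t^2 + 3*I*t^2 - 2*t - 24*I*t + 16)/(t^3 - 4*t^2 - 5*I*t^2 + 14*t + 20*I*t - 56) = (t^2 + t*(-8 + I) - 8*I)/(t^2 - t*(4 + 7*I) + 28*I)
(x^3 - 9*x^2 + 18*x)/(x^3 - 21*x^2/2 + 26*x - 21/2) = 2*x*(x - 6)/(2*x^2 - 15*x + 7)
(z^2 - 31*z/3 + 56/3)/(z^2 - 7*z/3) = (z - 8)/z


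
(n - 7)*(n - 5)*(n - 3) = n^3 - 15*n^2 + 71*n - 105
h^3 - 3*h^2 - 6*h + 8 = (h - 4)*(h - 1)*(h + 2)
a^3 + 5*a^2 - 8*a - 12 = (a - 2)*(a + 1)*(a + 6)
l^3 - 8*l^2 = l^2*(l - 8)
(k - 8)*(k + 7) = k^2 - k - 56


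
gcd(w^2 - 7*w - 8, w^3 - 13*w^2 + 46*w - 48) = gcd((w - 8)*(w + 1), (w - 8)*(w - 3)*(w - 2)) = w - 8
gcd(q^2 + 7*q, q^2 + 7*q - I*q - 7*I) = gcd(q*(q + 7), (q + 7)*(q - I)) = q + 7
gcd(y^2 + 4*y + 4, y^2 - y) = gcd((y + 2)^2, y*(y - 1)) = 1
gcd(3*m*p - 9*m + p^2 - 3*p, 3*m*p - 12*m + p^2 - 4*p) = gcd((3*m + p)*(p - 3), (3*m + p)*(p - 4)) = 3*m + p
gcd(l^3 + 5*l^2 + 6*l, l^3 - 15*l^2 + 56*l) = l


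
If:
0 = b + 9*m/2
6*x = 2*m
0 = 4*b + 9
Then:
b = -9/4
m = 1/2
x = 1/6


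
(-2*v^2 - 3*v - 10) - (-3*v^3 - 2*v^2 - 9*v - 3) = 3*v^3 + 6*v - 7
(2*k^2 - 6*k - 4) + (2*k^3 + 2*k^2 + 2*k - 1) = 2*k^3 + 4*k^2 - 4*k - 5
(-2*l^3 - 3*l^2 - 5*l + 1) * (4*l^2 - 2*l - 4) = -8*l^5 - 8*l^4 - 6*l^3 + 26*l^2 + 18*l - 4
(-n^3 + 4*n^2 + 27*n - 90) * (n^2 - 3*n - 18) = -n^5 + 7*n^4 + 33*n^3 - 243*n^2 - 216*n + 1620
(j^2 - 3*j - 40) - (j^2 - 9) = -3*j - 31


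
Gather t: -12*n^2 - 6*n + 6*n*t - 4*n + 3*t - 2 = -12*n^2 - 10*n + t*(6*n + 3) - 2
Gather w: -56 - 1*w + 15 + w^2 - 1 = w^2 - w - 42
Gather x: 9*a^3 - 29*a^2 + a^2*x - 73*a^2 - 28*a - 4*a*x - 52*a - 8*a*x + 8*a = 9*a^3 - 102*a^2 - 72*a + x*(a^2 - 12*a)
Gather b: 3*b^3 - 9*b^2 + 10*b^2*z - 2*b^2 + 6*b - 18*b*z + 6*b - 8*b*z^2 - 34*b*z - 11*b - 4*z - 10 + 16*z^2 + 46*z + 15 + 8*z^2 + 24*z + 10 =3*b^3 + b^2*(10*z - 11) + b*(-8*z^2 - 52*z + 1) + 24*z^2 + 66*z + 15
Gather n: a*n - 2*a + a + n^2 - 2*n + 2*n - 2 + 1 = a*n - a + n^2 - 1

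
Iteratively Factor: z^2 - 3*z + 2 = (z - 1)*(z - 2)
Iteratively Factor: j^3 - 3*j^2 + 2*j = (j)*(j^2 - 3*j + 2) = j*(j - 1)*(j - 2)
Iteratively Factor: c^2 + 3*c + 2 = (c + 2)*(c + 1)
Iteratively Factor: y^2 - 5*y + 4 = (y - 4)*(y - 1)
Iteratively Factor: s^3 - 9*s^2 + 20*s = (s)*(s^2 - 9*s + 20) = s*(s - 4)*(s - 5)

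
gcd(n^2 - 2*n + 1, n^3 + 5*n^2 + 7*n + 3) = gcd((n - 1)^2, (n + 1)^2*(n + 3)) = 1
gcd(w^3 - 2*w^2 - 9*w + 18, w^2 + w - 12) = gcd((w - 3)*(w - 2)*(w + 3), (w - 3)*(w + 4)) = w - 3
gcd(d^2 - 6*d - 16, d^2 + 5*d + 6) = d + 2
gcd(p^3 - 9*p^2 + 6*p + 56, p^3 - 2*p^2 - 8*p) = p^2 - 2*p - 8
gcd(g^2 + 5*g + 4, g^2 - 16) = g + 4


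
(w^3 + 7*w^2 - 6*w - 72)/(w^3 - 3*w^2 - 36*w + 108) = (w + 4)/(w - 6)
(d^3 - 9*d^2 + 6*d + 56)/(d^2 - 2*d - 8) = d - 7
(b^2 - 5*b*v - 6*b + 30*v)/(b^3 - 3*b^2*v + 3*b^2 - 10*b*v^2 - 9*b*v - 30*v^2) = (b - 6)/(b^2 + 2*b*v + 3*b + 6*v)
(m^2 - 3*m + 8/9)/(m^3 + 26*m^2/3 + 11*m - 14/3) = (m - 8/3)/(m^2 + 9*m + 14)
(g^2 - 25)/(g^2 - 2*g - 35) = (g - 5)/(g - 7)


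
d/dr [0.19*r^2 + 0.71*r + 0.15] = 0.38*r + 0.71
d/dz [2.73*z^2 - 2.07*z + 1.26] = 5.46*z - 2.07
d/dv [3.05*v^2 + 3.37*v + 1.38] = 6.1*v + 3.37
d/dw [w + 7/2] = 1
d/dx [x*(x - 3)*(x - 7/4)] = 3*x^2 - 19*x/2 + 21/4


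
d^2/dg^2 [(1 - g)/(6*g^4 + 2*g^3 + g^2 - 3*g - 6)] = 6*(-72*g^4 - 128*g^3 - 118*g^2 - 36*g - 11)/(216*g^9 + 864*g^8 + 2124*g^7 + 3752*g^6 + 4914*g^5 + 5040*g^4 + 3969*g^3 + 2322*g^2 + 972*g + 216)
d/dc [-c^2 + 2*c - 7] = 2 - 2*c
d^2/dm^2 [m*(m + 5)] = 2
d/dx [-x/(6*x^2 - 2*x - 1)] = (6*x^2 + 1)/(36*x^4 - 24*x^3 - 8*x^2 + 4*x + 1)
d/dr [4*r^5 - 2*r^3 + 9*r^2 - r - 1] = 20*r^4 - 6*r^2 + 18*r - 1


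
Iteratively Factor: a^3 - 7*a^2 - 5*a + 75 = (a + 3)*(a^2 - 10*a + 25) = (a - 5)*(a + 3)*(a - 5)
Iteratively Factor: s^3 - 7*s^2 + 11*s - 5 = (s - 1)*(s^2 - 6*s + 5) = (s - 1)^2*(s - 5)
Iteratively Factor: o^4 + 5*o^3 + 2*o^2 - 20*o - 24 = (o + 3)*(o^3 + 2*o^2 - 4*o - 8) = (o + 2)*(o + 3)*(o^2 - 4) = (o + 2)^2*(o + 3)*(o - 2)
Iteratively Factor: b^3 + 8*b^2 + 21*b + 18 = (b + 3)*(b^2 + 5*b + 6) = (b + 3)^2*(b + 2)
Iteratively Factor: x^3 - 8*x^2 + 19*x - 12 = (x - 3)*(x^2 - 5*x + 4) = (x - 4)*(x - 3)*(x - 1)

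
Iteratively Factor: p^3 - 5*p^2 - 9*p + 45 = (p + 3)*(p^2 - 8*p + 15) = (p - 3)*(p + 3)*(p - 5)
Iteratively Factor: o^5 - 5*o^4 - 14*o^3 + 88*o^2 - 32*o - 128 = (o + 4)*(o^4 - 9*o^3 + 22*o^2 - 32) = (o - 4)*(o + 4)*(o^3 - 5*o^2 + 2*o + 8) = (o - 4)^2*(o + 4)*(o^2 - o - 2) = (o - 4)^2*(o - 2)*(o + 4)*(o + 1)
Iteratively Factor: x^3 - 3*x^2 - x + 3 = (x + 1)*(x^2 - 4*x + 3) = (x - 1)*(x + 1)*(x - 3)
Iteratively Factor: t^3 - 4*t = (t - 2)*(t^2 + 2*t) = t*(t - 2)*(t + 2)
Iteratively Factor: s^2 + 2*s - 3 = (s + 3)*(s - 1)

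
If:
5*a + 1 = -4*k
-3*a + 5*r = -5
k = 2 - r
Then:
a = -5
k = 6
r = -4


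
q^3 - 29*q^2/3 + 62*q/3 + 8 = (q - 6)*(q - 4)*(q + 1/3)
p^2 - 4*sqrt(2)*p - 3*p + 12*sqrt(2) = (p - 3)*(p - 4*sqrt(2))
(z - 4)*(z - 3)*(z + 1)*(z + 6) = z^4 - 31*z^2 + 42*z + 72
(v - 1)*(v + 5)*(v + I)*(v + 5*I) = v^4 + 4*v^3 + 6*I*v^3 - 10*v^2 + 24*I*v^2 - 20*v - 30*I*v + 25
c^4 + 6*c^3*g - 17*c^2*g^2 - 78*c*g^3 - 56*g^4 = (c - 4*g)*(c + g)*(c + 2*g)*(c + 7*g)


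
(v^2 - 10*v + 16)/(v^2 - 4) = (v - 8)/(v + 2)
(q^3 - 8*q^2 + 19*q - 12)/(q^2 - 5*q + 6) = (q^2 - 5*q + 4)/(q - 2)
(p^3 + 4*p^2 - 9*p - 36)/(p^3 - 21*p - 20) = (p^2 - 9)/(p^2 - 4*p - 5)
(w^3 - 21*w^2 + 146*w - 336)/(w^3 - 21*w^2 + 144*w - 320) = (w^2 - 13*w + 42)/(w^2 - 13*w + 40)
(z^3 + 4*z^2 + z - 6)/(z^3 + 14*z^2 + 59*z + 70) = (z^2 + 2*z - 3)/(z^2 + 12*z + 35)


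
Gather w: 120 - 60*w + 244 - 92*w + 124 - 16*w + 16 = 504 - 168*w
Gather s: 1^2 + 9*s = 9*s + 1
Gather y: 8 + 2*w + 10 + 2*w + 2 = 4*w + 20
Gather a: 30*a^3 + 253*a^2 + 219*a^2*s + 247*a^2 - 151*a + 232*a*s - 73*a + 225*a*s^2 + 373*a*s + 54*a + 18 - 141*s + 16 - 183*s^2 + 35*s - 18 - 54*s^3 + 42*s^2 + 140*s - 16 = 30*a^3 + a^2*(219*s + 500) + a*(225*s^2 + 605*s - 170) - 54*s^3 - 141*s^2 + 34*s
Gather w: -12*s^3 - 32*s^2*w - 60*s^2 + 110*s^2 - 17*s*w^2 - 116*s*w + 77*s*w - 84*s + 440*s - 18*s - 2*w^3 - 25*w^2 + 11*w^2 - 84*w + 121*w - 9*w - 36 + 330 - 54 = -12*s^3 + 50*s^2 + 338*s - 2*w^3 + w^2*(-17*s - 14) + w*(-32*s^2 - 39*s + 28) + 240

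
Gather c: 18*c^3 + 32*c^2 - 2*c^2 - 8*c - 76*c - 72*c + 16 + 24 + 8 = 18*c^3 + 30*c^2 - 156*c + 48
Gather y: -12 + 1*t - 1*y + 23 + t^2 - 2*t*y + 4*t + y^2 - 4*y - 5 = t^2 + 5*t + y^2 + y*(-2*t - 5) + 6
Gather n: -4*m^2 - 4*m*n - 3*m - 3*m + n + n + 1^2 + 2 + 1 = -4*m^2 - 6*m + n*(2 - 4*m) + 4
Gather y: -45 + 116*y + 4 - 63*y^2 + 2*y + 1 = -63*y^2 + 118*y - 40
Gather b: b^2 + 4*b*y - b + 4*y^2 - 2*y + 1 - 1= b^2 + b*(4*y - 1) + 4*y^2 - 2*y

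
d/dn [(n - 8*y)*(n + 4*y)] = 2*n - 4*y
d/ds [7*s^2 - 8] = 14*s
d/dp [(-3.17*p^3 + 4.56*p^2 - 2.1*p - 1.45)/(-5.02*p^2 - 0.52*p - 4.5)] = (15.9134*p^4 + 3.2968*p^3 + 29.8818*p^2 - 55.598*p + 8.696)/(25.2004*p^4 + 5.2208*p^3 + 45.4504*p^2 + 4.68*p + 20.25)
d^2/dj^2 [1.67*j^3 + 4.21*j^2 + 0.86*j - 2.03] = 10.02*j + 8.42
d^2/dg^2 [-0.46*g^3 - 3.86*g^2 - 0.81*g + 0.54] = -2.76*g - 7.72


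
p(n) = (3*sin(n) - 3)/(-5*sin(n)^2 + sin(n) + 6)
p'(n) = (10*sin(n)*cos(n) - cos(n))*(3*sin(n) - 3)/(-5*sin(n)^2 + sin(n) + 6)^2 + 3*cos(n)/(-5*sin(n)^2 + sin(n) + 6)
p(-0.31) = -0.75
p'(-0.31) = 1.10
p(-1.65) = -173.97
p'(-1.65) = -4391.19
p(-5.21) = -0.12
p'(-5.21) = 0.33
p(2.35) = -0.21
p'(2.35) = -0.29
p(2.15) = -0.15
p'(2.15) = -0.31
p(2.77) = -0.33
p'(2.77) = -0.35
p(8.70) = -0.23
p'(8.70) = -0.29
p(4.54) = -36.77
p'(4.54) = -425.88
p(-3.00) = -0.59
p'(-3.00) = -0.76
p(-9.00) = -0.89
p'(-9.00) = -1.46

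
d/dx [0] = 0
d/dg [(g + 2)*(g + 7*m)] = 2*g + 7*m + 2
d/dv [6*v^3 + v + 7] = 18*v^2 + 1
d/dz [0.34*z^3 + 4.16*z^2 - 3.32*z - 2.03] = 1.02*z^2 + 8.32*z - 3.32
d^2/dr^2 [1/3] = 0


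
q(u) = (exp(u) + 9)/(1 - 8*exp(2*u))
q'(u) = exp(u)/(1 - 8*exp(2*u)) + 16*(exp(u) + 9)*exp(2*u)/(1 - 8*exp(2*u))^2 = (16*(exp(u) + 9)*exp(u) - 8*exp(2*u) + 1)*exp(u)/(8*exp(2*u) - 1)^2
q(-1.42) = 17.35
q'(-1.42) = 30.91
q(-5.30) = 9.01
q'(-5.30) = 0.01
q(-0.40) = -3.73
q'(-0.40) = 10.07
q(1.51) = -0.08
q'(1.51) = 0.14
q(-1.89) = 11.20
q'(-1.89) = 5.19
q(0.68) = -0.36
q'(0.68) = 0.69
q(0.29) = -0.78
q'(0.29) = 1.57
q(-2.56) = 9.53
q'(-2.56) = 1.04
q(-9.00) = 9.00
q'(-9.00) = 0.00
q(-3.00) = 9.23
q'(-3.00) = 0.42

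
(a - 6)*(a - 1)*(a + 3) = a^3 - 4*a^2 - 15*a + 18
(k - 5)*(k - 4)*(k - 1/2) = k^3 - 19*k^2/2 + 49*k/2 - 10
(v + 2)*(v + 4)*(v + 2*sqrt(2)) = v^3 + 2*sqrt(2)*v^2 + 6*v^2 + 8*v + 12*sqrt(2)*v + 16*sqrt(2)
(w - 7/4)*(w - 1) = w^2 - 11*w/4 + 7/4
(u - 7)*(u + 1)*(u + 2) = u^3 - 4*u^2 - 19*u - 14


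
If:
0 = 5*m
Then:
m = 0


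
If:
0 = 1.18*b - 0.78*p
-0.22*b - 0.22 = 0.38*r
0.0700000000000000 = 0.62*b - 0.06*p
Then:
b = 0.13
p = 0.20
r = -0.66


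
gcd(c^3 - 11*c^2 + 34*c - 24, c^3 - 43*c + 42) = c^2 - 7*c + 6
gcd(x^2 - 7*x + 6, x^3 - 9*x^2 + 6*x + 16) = 1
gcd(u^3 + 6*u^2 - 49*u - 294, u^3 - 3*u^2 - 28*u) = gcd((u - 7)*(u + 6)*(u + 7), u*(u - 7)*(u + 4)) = u - 7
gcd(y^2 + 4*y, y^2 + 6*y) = y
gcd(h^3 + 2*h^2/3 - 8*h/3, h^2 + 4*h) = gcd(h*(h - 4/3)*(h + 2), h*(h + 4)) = h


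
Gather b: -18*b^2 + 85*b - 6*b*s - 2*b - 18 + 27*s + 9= -18*b^2 + b*(83 - 6*s) + 27*s - 9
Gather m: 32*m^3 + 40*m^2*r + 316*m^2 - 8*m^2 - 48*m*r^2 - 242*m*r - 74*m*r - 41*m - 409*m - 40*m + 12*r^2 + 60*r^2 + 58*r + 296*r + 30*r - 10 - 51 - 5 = 32*m^3 + m^2*(40*r + 308) + m*(-48*r^2 - 316*r - 490) + 72*r^2 + 384*r - 66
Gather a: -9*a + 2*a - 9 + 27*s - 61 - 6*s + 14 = -7*a + 21*s - 56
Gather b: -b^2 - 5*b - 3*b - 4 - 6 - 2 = -b^2 - 8*b - 12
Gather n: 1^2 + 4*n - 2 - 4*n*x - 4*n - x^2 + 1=-4*n*x - x^2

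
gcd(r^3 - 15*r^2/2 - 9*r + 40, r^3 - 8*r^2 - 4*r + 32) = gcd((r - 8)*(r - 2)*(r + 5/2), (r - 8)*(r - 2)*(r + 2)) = r^2 - 10*r + 16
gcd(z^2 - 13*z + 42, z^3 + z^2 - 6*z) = 1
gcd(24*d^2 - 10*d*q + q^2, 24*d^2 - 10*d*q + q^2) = 24*d^2 - 10*d*q + q^2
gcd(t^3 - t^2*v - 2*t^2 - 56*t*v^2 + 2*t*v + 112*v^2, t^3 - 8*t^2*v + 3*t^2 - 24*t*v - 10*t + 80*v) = t^2 - 8*t*v - 2*t + 16*v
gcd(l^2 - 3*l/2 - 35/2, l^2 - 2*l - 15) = l - 5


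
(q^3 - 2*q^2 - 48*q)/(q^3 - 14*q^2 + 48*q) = (q + 6)/(q - 6)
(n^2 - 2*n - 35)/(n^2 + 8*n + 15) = (n - 7)/(n + 3)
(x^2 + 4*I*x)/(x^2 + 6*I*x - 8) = x/(x + 2*I)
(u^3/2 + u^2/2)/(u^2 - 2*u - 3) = u^2/(2*(u - 3))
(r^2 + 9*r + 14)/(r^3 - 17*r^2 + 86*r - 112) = (r^2 + 9*r + 14)/(r^3 - 17*r^2 + 86*r - 112)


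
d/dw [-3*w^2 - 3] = -6*w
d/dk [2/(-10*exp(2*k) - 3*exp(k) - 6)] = (40*exp(k) + 6)*exp(k)/(10*exp(2*k) + 3*exp(k) + 6)^2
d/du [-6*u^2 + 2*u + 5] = 2 - 12*u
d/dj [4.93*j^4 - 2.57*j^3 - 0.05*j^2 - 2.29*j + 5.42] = 19.72*j^3 - 7.71*j^2 - 0.1*j - 2.29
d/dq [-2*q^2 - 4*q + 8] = -4*q - 4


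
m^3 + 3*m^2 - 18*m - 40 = (m - 4)*(m + 2)*(m + 5)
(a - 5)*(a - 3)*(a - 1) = a^3 - 9*a^2 + 23*a - 15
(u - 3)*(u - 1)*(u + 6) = u^3 + 2*u^2 - 21*u + 18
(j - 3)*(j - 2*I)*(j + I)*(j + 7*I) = j^4 - 3*j^3 + 6*I*j^3 + 9*j^2 - 18*I*j^2 - 27*j + 14*I*j - 42*I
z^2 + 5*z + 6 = (z + 2)*(z + 3)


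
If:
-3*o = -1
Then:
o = 1/3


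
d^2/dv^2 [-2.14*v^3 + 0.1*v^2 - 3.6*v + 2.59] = 0.2 - 12.84*v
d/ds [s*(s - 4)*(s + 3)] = 3*s^2 - 2*s - 12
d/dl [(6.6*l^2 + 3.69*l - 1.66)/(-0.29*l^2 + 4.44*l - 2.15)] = (30.3741*l^2 - 29.3428*l - 0.563099999999999)/(0.0841*l^4 - 2.5752*l^3 + 20.9606*l^2 - 19.092*l + 4.6225)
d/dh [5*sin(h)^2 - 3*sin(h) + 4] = (10*sin(h) - 3)*cos(h)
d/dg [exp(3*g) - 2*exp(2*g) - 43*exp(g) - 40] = (3*exp(2*g) - 4*exp(g) - 43)*exp(g)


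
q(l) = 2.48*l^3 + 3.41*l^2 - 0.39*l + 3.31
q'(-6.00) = 226.53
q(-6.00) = -407.27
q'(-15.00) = 1571.31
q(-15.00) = -7593.59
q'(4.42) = 175.11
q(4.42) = 282.36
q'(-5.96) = 223.24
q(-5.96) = -398.27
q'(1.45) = 25.14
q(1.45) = 17.47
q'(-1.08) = 0.92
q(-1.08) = 4.58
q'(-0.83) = -0.93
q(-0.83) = 4.56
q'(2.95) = 84.48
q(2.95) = 95.50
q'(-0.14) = -1.20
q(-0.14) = 3.42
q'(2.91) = 82.46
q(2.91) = 92.16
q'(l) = 7.44*l^2 + 6.82*l - 0.39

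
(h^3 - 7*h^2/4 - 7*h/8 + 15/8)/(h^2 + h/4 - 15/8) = (2*h^2 - h - 3)/(2*h + 3)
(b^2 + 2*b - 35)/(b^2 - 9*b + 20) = (b + 7)/(b - 4)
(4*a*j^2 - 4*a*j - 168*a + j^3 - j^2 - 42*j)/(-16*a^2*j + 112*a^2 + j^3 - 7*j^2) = (-j - 6)/(4*a - j)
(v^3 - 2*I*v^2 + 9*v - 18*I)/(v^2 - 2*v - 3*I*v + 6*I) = (v^2 + I*v + 6)/(v - 2)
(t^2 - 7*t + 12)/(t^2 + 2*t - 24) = (t - 3)/(t + 6)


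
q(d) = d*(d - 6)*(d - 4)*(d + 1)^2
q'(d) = d*(d - 6)*(d - 4)*(2*d + 2) + d*(d - 6)*(d + 1)^2 + d*(d - 4)*(d + 1)^2 + (d - 6)*(d - 4)*(d + 1)^2 = 5*d^4 - 32*d^3 + 15*d^2 + 76*d + 24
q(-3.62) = -1821.55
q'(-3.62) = 2322.09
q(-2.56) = -349.84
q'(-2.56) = 679.36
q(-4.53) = -5070.20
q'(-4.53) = 5067.78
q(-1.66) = -31.35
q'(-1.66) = 123.52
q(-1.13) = -0.70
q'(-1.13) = 11.60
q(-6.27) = -21943.39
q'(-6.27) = 15752.43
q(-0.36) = -4.09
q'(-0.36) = 0.16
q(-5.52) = -12368.17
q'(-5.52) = 10086.05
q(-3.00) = -756.00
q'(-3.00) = 1200.00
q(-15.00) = -1173060.00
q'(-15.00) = 363384.00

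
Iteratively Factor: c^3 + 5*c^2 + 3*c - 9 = (c - 1)*(c^2 + 6*c + 9) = (c - 1)*(c + 3)*(c + 3)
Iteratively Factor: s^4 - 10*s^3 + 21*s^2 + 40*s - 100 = (s - 2)*(s^3 - 8*s^2 + 5*s + 50) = (s - 2)*(s + 2)*(s^2 - 10*s + 25) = (s - 5)*(s - 2)*(s + 2)*(s - 5)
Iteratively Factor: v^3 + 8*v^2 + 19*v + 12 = (v + 4)*(v^2 + 4*v + 3) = (v + 1)*(v + 4)*(v + 3)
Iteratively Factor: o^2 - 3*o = (o - 3)*(o)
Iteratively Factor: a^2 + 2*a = (a)*(a + 2)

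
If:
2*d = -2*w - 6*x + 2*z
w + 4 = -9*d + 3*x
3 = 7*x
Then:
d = -z/8 - 5/28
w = 9*z/8 - 31/28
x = 3/7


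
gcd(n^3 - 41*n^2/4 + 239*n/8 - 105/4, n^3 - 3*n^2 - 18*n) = n - 6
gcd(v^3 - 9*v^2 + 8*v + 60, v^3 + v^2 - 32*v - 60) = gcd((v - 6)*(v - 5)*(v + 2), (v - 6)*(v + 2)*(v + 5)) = v^2 - 4*v - 12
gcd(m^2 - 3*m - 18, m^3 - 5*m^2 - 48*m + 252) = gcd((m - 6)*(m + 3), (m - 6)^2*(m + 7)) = m - 6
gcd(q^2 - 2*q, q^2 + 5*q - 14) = q - 2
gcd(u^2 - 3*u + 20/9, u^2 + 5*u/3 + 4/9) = 1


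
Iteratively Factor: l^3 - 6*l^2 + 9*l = (l)*(l^2 - 6*l + 9) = l*(l - 3)*(l - 3)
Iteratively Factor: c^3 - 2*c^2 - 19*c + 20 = (c - 1)*(c^2 - c - 20) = (c - 1)*(c + 4)*(c - 5)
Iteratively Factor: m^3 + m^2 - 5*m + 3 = (m - 1)*(m^2 + 2*m - 3) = (m - 1)^2*(m + 3)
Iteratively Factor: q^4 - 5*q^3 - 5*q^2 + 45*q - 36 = (q - 3)*(q^3 - 2*q^2 - 11*q + 12) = (q - 3)*(q - 1)*(q^2 - q - 12) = (q - 3)*(q - 1)*(q + 3)*(q - 4)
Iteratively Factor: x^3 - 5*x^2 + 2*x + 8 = (x - 4)*(x^2 - x - 2) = (x - 4)*(x - 2)*(x + 1)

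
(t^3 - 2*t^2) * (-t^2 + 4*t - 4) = -t^5 + 6*t^4 - 12*t^3 + 8*t^2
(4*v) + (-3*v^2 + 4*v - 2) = -3*v^2 + 8*v - 2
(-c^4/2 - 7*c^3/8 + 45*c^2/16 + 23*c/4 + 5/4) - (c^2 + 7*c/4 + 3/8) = -c^4/2 - 7*c^3/8 + 29*c^2/16 + 4*c + 7/8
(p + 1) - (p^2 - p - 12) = -p^2 + 2*p + 13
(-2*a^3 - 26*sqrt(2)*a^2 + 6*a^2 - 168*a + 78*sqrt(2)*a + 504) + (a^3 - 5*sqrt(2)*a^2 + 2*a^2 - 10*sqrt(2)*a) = -a^3 - 31*sqrt(2)*a^2 + 8*a^2 - 168*a + 68*sqrt(2)*a + 504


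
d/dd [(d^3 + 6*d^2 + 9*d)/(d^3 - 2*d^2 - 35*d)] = 8*(-d^2 - 11*d - 24)/(d^4 - 4*d^3 - 66*d^2 + 140*d + 1225)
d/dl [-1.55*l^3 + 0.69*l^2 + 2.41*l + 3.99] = -4.65*l^2 + 1.38*l + 2.41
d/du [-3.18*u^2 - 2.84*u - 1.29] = -6.36*u - 2.84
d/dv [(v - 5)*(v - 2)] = 2*v - 7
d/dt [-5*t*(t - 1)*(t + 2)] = -15*t^2 - 10*t + 10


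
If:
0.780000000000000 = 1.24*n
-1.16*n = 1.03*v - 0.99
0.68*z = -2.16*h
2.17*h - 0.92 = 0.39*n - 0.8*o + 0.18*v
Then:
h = -0.314814814814815*z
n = 0.63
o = 0.853935185185185*z + 1.51351980895709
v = 0.25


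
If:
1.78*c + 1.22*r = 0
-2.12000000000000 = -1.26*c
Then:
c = 1.68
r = -2.45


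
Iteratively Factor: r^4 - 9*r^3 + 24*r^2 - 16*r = (r)*(r^3 - 9*r^2 + 24*r - 16) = r*(r - 1)*(r^2 - 8*r + 16) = r*(r - 4)*(r - 1)*(r - 4)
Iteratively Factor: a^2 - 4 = (a + 2)*(a - 2)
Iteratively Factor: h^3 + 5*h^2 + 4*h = (h)*(h^2 + 5*h + 4) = h*(h + 4)*(h + 1)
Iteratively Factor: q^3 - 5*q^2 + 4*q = (q - 1)*(q^2 - 4*q) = q*(q - 1)*(q - 4)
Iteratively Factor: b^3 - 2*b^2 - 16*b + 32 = (b + 4)*(b^2 - 6*b + 8) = (b - 2)*(b + 4)*(b - 4)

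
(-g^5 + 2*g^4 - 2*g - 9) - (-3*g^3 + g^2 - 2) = -g^5 + 2*g^4 + 3*g^3 - g^2 - 2*g - 7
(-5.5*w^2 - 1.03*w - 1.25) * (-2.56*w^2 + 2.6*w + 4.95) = 14.08*w^4 - 11.6632*w^3 - 26.703*w^2 - 8.3485*w - 6.1875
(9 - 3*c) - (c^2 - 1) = -c^2 - 3*c + 10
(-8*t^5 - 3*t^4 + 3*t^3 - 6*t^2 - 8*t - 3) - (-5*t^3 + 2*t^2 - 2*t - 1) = -8*t^5 - 3*t^4 + 8*t^3 - 8*t^2 - 6*t - 2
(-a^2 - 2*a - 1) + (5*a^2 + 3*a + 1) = 4*a^2 + a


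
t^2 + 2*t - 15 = (t - 3)*(t + 5)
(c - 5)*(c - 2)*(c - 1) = c^3 - 8*c^2 + 17*c - 10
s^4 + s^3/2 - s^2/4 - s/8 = s*(s - 1/2)*(s + 1/2)^2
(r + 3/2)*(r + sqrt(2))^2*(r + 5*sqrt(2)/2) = r^4 + 3*r^3/2 + 9*sqrt(2)*r^3/2 + 27*sqrt(2)*r^2/4 + 12*r^2 + 5*sqrt(2)*r + 18*r + 15*sqrt(2)/2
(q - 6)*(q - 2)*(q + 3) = q^3 - 5*q^2 - 12*q + 36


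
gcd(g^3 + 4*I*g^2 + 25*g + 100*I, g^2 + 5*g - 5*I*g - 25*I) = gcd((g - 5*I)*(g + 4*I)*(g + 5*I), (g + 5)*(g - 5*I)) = g - 5*I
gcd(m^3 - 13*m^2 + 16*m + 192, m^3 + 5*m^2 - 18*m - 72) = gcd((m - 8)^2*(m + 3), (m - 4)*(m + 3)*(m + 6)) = m + 3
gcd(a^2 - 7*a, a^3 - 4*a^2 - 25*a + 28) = a - 7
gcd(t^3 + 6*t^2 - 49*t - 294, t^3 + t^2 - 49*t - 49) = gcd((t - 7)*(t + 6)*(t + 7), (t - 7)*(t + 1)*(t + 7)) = t^2 - 49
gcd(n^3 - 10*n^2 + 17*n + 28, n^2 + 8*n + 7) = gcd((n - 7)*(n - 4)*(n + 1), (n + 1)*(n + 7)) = n + 1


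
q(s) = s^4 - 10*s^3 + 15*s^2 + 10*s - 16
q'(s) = 4*s^3 - 30*s^2 + 30*s + 10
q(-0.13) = -17.02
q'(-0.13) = 5.58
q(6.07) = -281.57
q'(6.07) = -18.65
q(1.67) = 3.74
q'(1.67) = -4.94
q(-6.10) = 4135.54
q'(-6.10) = -2197.22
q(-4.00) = 1080.00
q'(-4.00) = -846.00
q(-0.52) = -15.66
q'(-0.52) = -14.27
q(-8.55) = 12589.28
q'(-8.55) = -4939.68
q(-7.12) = 6852.58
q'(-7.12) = -3168.21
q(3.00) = -40.00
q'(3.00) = -62.00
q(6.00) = -280.00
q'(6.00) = -26.00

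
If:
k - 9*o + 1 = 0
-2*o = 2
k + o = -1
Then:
No Solution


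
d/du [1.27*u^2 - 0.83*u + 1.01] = 2.54*u - 0.83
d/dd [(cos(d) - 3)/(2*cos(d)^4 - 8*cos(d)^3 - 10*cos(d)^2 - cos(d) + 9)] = (3*(1 - cos(2*d))^2/2 + 30*cos(d) + 37*cos(2*d) - 10*cos(3*d) + 25)*sin(d)/(-2*cos(d)^4 + 8*cos(d)^3 + 10*cos(d)^2 + cos(d) - 9)^2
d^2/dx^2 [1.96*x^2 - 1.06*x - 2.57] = 3.92000000000000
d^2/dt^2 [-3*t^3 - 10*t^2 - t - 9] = -18*t - 20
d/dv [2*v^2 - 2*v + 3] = 4*v - 2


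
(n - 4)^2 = n^2 - 8*n + 16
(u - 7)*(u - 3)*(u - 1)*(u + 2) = u^4 - 9*u^3 + 9*u^2 + 41*u - 42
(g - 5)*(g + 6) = g^2 + g - 30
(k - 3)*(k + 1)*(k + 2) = k^3 - 7*k - 6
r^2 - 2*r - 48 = (r - 8)*(r + 6)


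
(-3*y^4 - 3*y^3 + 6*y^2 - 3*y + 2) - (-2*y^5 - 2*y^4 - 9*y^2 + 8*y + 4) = 2*y^5 - y^4 - 3*y^3 + 15*y^2 - 11*y - 2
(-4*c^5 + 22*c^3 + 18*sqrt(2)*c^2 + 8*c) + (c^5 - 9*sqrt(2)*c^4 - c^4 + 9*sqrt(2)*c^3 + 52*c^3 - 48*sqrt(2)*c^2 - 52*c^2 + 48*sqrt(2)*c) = -3*c^5 - 9*sqrt(2)*c^4 - c^4 + 9*sqrt(2)*c^3 + 74*c^3 - 52*c^2 - 30*sqrt(2)*c^2 + 8*c + 48*sqrt(2)*c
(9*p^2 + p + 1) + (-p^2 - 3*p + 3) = 8*p^2 - 2*p + 4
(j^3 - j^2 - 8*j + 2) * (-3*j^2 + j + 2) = -3*j^5 + 4*j^4 + 25*j^3 - 16*j^2 - 14*j + 4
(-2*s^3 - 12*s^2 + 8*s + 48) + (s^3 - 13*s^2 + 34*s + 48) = -s^3 - 25*s^2 + 42*s + 96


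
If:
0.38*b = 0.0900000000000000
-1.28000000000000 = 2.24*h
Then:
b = 0.24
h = -0.57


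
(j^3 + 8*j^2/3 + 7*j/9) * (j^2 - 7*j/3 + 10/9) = j^5 + j^4/3 - 13*j^3/3 + 31*j^2/27 + 70*j/81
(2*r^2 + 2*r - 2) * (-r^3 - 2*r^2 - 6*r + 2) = -2*r^5 - 6*r^4 - 14*r^3 - 4*r^2 + 16*r - 4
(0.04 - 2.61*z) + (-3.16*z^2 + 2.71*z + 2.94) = -3.16*z^2 + 0.1*z + 2.98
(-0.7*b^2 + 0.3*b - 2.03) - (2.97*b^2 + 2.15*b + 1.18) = -3.67*b^2 - 1.85*b - 3.21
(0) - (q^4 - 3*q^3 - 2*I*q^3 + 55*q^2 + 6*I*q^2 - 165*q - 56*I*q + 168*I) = -q^4 + 3*q^3 + 2*I*q^3 - 55*q^2 - 6*I*q^2 + 165*q + 56*I*q - 168*I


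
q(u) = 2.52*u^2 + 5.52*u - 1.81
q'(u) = 5.04*u + 5.52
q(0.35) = 0.43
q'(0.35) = 7.28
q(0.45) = 1.18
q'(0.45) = 7.79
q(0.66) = 2.93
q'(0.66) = 8.85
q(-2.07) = -2.44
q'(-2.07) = -4.91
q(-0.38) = -3.54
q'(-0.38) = 3.60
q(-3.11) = 5.40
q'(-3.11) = -10.15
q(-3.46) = 9.26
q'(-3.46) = -11.92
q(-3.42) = 8.79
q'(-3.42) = -11.72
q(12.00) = 427.31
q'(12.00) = 66.00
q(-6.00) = 55.79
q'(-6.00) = -24.72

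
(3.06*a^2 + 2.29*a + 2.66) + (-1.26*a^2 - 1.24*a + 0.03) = 1.8*a^2 + 1.05*a + 2.69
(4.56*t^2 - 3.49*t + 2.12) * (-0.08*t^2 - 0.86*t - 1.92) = -0.3648*t^4 - 3.6424*t^3 - 5.9234*t^2 + 4.8776*t - 4.0704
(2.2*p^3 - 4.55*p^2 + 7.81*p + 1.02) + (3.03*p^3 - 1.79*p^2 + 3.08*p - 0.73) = 5.23*p^3 - 6.34*p^2 + 10.89*p + 0.29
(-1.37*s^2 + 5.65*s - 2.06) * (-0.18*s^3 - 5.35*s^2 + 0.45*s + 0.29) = 0.2466*s^5 + 6.3125*s^4 - 30.4732*s^3 + 13.1662*s^2 + 0.7115*s - 0.5974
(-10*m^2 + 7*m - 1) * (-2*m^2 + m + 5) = 20*m^4 - 24*m^3 - 41*m^2 + 34*m - 5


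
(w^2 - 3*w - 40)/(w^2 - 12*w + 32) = (w + 5)/(w - 4)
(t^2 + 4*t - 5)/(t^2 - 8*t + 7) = (t + 5)/(t - 7)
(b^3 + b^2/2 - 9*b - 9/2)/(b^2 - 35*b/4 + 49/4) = 2*(2*b^3 + b^2 - 18*b - 9)/(4*b^2 - 35*b + 49)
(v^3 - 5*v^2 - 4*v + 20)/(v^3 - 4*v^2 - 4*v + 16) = (v - 5)/(v - 4)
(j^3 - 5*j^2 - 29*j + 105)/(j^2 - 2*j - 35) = j - 3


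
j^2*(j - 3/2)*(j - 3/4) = j^4 - 9*j^3/4 + 9*j^2/8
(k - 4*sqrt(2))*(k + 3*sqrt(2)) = k^2 - sqrt(2)*k - 24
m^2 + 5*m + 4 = (m + 1)*(m + 4)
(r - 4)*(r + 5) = r^2 + r - 20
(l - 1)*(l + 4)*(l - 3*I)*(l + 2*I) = l^4 + 3*l^3 - I*l^3 + 2*l^2 - 3*I*l^2 + 18*l + 4*I*l - 24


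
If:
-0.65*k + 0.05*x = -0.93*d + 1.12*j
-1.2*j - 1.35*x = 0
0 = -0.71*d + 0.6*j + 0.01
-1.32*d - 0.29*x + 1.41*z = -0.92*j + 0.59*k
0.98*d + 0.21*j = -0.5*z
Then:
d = -0.01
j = -0.03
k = 0.04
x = 0.02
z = 0.03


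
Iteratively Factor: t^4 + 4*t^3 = (t + 4)*(t^3) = t*(t + 4)*(t^2) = t^2*(t + 4)*(t)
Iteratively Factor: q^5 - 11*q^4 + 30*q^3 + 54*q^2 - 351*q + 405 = (q - 5)*(q^4 - 6*q^3 + 54*q - 81) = (q - 5)*(q - 3)*(q^3 - 3*q^2 - 9*q + 27) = (q - 5)*(q - 3)^2*(q^2 - 9) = (q - 5)*(q - 3)^2*(q + 3)*(q - 3)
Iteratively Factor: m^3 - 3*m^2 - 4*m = (m - 4)*(m^2 + m) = (m - 4)*(m + 1)*(m)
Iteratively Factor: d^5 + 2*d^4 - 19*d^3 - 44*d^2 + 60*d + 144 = (d + 3)*(d^4 - d^3 - 16*d^2 + 4*d + 48) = (d - 2)*(d + 3)*(d^3 + d^2 - 14*d - 24) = (d - 2)*(d + 3)^2*(d^2 - 2*d - 8) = (d - 4)*(d - 2)*(d + 3)^2*(d + 2)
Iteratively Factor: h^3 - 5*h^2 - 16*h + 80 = (h - 5)*(h^2 - 16) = (h - 5)*(h - 4)*(h + 4)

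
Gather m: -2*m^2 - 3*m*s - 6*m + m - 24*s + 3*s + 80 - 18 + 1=-2*m^2 + m*(-3*s - 5) - 21*s + 63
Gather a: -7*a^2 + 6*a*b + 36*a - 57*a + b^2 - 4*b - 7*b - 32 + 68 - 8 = -7*a^2 + a*(6*b - 21) + b^2 - 11*b + 28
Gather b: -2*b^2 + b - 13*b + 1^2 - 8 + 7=-2*b^2 - 12*b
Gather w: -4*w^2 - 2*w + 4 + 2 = -4*w^2 - 2*w + 6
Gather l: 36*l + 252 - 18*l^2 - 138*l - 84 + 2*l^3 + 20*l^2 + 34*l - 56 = 2*l^3 + 2*l^2 - 68*l + 112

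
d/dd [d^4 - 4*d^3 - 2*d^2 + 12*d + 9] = 4*d^3 - 12*d^2 - 4*d + 12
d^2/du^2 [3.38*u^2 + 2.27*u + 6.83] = 6.76000000000000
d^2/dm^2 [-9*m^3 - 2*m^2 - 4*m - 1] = -54*m - 4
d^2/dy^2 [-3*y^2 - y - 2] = -6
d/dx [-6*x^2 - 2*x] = -12*x - 2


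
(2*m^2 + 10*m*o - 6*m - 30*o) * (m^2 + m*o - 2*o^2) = 2*m^4 + 12*m^3*o - 6*m^3 + 6*m^2*o^2 - 36*m^2*o - 20*m*o^3 - 18*m*o^2 + 60*o^3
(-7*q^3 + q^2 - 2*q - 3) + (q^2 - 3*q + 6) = -7*q^3 + 2*q^2 - 5*q + 3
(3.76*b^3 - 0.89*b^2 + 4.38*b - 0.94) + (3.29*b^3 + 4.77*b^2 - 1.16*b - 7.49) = 7.05*b^3 + 3.88*b^2 + 3.22*b - 8.43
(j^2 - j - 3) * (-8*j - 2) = -8*j^3 + 6*j^2 + 26*j + 6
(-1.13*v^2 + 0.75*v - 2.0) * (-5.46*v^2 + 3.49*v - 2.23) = 6.1698*v^4 - 8.0387*v^3 + 16.0574*v^2 - 8.6525*v + 4.46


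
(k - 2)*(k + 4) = k^2 + 2*k - 8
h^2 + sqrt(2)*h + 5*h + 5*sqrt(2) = (h + 5)*(h + sqrt(2))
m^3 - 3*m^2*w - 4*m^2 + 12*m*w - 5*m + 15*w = (m - 5)*(m + 1)*(m - 3*w)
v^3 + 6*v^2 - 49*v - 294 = (v - 7)*(v + 6)*(v + 7)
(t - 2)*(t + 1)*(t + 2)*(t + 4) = t^4 + 5*t^3 - 20*t - 16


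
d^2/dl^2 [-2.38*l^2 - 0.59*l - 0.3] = -4.76000000000000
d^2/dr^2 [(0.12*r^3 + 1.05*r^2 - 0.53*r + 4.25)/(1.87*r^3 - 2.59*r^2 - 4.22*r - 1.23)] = (8.505882*r^6 - 5.438334*r^5 + 246.771558*r^4 - 330.451532*r^3 - 61.135464*r^2 + 348.582264*r + 132.972076)/(6.539203*r^9 - 27.170913*r^8 - 6.63831300000001*r^7 + 92.354816*r^6 + 50.724132*r^5 - 104.885625*r^4 - 147.326003*r^3 - 77.468229*r^2 - 19.153314*r - 1.860867)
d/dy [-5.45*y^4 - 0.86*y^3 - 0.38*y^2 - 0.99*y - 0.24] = -21.8*y^3 - 2.58*y^2 - 0.76*y - 0.99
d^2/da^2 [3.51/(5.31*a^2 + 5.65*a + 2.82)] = (-197.936622*a^2 - 210.61053*a + 3.51*(10.62*a + 5.65)*(21.24*a + 11.3) - 105.118884)/(5.31*a^2 + 5.65*a + 2.82)^3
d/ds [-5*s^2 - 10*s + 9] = -10*s - 10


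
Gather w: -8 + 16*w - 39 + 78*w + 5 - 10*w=84*w - 42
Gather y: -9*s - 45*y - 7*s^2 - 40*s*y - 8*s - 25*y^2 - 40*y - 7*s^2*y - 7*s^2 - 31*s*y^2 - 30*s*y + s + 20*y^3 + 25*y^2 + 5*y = -14*s^2 - 31*s*y^2 - 16*s + 20*y^3 + y*(-7*s^2 - 70*s - 80)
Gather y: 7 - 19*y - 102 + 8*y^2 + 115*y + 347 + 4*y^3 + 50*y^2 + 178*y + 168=4*y^3 + 58*y^2 + 274*y + 420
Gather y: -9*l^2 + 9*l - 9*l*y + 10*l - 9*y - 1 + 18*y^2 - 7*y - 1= -9*l^2 + 19*l + 18*y^2 + y*(-9*l - 16) - 2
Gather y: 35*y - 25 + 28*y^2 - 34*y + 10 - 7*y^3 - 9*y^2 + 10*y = -7*y^3 + 19*y^2 + 11*y - 15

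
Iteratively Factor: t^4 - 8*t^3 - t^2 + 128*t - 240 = (t - 5)*(t^3 - 3*t^2 - 16*t + 48) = (t - 5)*(t + 4)*(t^2 - 7*t + 12) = (t - 5)*(t - 4)*(t + 4)*(t - 3)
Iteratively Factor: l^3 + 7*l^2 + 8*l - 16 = (l - 1)*(l^2 + 8*l + 16) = (l - 1)*(l + 4)*(l + 4)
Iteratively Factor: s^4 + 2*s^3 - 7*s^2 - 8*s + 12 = (s - 2)*(s^3 + 4*s^2 + s - 6) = (s - 2)*(s - 1)*(s^2 + 5*s + 6) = (s - 2)*(s - 1)*(s + 2)*(s + 3)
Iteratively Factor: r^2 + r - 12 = (r + 4)*(r - 3)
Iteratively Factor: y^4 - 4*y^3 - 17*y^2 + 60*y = (y + 4)*(y^3 - 8*y^2 + 15*y) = (y - 3)*(y + 4)*(y^2 - 5*y) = (y - 5)*(y - 3)*(y + 4)*(y)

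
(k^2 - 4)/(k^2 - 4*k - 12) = (k - 2)/(k - 6)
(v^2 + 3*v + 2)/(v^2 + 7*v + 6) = (v + 2)/(v + 6)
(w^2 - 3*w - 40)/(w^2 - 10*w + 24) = (w^2 - 3*w - 40)/(w^2 - 10*w + 24)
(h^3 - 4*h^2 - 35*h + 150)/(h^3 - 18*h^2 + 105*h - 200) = (h + 6)/(h - 8)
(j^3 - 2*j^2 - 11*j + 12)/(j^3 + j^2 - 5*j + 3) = (j - 4)/(j - 1)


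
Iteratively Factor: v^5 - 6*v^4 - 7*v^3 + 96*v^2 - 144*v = (v)*(v^4 - 6*v^3 - 7*v^2 + 96*v - 144) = v*(v - 4)*(v^3 - 2*v^2 - 15*v + 36) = v*(v - 4)*(v - 3)*(v^2 + v - 12) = v*(v - 4)*(v - 3)*(v + 4)*(v - 3)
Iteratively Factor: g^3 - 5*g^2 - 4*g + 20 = (g + 2)*(g^2 - 7*g + 10) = (g - 5)*(g + 2)*(g - 2)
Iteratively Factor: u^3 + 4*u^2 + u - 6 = (u - 1)*(u^2 + 5*u + 6) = (u - 1)*(u + 2)*(u + 3)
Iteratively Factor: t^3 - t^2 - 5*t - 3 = (t + 1)*(t^2 - 2*t - 3) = (t - 3)*(t + 1)*(t + 1)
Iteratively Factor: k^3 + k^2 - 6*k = (k + 3)*(k^2 - 2*k) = (k - 2)*(k + 3)*(k)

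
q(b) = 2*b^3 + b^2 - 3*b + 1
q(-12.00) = -3275.00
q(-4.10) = -107.73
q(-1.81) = -2.15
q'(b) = 6*b^2 + 2*b - 3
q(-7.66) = -816.25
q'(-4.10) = 89.66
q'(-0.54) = -2.33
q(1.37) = 3.91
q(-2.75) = -24.78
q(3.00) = 55.00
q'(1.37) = 11.00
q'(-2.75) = 36.88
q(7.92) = 1033.55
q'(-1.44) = 6.56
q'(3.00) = 57.00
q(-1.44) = 1.42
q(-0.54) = 2.60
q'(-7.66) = 333.73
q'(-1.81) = 13.04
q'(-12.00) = 837.00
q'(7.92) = 389.20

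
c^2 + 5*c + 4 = (c + 1)*(c + 4)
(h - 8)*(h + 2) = h^2 - 6*h - 16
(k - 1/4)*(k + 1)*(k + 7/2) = k^3 + 17*k^2/4 + 19*k/8 - 7/8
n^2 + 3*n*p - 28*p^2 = (n - 4*p)*(n + 7*p)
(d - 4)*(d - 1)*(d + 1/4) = d^3 - 19*d^2/4 + 11*d/4 + 1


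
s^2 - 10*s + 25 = (s - 5)^2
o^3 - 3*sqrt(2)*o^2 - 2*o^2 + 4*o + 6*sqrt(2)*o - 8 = (o - 2)*(o - 2*sqrt(2))*(o - sqrt(2))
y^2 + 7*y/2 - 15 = (y - 5/2)*(y + 6)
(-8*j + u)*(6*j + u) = -48*j^2 - 2*j*u + u^2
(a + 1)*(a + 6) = a^2 + 7*a + 6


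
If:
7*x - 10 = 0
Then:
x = 10/7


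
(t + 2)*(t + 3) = t^2 + 5*t + 6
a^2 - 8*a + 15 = (a - 5)*(a - 3)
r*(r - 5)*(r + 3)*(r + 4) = r^4 + 2*r^3 - 23*r^2 - 60*r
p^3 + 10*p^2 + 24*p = p*(p + 4)*(p + 6)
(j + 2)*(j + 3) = j^2 + 5*j + 6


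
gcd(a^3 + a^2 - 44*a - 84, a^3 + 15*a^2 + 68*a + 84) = a^2 + 8*a + 12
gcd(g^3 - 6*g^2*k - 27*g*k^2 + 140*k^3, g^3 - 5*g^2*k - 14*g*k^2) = g - 7*k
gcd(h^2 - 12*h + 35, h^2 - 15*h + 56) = h - 7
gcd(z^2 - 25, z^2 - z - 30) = z + 5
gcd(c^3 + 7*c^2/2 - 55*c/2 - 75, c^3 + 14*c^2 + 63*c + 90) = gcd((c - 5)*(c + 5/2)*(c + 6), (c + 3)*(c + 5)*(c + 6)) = c + 6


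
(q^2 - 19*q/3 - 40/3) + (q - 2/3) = q^2 - 16*q/3 - 14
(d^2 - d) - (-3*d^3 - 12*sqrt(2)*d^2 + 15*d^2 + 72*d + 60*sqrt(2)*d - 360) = 3*d^3 - 14*d^2 + 12*sqrt(2)*d^2 - 60*sqrt(2)*d - 73*d + 360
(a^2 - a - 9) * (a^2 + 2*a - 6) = a^4 + a^3 - 17*a^2 - 12*a + 54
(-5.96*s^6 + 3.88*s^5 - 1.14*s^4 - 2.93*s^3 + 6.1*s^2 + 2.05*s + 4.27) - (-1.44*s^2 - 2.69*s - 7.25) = -5.96*s^6 + 3.88*s^5 - 1.14*s^4 - 2.93*s^3 + 7.54*s^2 + 4.74*s + 11.52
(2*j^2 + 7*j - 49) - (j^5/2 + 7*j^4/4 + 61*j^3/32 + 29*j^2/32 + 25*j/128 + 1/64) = -j^5/2 - 7*j^4/4 - 61*j^3/32 + 35*j^2/32 + 871*j/128 - 3137/64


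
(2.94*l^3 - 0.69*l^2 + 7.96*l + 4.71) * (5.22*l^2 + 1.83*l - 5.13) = 15.3468*l^5 + 1.7784*l^4 + 25.2063*l^3 + 42.6927*l^2 - 32.2155*l - 24.1623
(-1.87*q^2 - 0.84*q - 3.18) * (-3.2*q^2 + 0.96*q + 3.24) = 5.984*q^4 + 0.8928*q^3 + 3.3108*q^2 - 5.7744*q - 10.3032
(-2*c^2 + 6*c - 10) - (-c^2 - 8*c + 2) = -c^2 + 14*c - 12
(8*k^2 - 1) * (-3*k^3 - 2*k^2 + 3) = -24*k^5 - 16*k^4 + 3*k^3 + 26*k^2 - 3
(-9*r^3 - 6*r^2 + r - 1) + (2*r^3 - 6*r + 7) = -7*r^3 - 6*r^2 - 5*r + 6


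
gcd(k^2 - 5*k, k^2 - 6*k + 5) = k - 5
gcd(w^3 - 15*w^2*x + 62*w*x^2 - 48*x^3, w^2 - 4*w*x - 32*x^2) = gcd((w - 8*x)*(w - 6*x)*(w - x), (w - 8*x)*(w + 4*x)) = -w + 8*x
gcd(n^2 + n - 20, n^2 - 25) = n + 5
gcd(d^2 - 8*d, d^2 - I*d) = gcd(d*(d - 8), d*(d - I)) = d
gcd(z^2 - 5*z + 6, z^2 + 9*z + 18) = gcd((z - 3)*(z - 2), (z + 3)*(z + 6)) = 1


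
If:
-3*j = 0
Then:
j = 0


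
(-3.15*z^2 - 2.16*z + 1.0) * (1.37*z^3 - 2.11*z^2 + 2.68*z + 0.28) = -4.3155*z^5 + 3.6873*z^4 - 2.5144*z^3 - 8.7808*z^2 + 2.0752*z + 0.28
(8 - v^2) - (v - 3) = -v^2 - v + 11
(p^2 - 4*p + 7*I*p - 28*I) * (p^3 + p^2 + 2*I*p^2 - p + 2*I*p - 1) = p^5 - 3*p^4 + 9*I*p^4 - 19*p^3 - 27*I*p^3 + 45*p^2 - 43*I*p^2 + 60*p + 21*I*p + 28*I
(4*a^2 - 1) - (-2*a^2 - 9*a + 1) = 6*a^2 + 9*a - 2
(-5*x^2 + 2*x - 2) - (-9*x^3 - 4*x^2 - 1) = 9*x^3 - x^2 + 2*x - 1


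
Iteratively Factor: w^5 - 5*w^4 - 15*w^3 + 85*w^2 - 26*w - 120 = (w - 2)*(w^4 - 3*w^3 - 21*w^2 + 43*w + 60) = (w - 5)*(w - 2)*(w^3 + 2*w^2 - 11*w - 12) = (w - 5)*(w - 3)*(w - 2)*(w^2 + 5*w + 4) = (w - 5)*(w - 3)*(w - 2)*(w + 1)*(w + 4)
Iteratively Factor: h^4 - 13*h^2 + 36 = (h - 3)*(h^3 + 3*h^2 - 4*h - 12) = (h - 3)*(h + 2)*(h^2 + h - 6) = (h - 3)*(h + 2)*(h + 3)*(h - 2)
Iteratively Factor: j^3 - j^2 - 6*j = (j)*(j^2 - j - 6) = j*(j - 3)*(j + 2)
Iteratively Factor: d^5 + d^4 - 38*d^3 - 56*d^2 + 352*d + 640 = (d - 5)*(d^4 + 6*d^3 - 8*d^2 - 96*d - 128) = (d - 5)*(d + 4)*(d^3 + 2*d^2 - 16*d - 32) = (d - 5)*(d - 4)*(d + 4)*(d^2 + 6*d + 8) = (d - 5)*(d - 4)*(d + 2)*(d + 4)*(d + 4)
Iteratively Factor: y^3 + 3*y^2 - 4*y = (y - 1)*(y^2 + 4*y) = y*(y - 1)*(y + 4)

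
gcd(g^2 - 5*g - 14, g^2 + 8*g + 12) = g + 2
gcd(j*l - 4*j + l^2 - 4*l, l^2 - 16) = l - 4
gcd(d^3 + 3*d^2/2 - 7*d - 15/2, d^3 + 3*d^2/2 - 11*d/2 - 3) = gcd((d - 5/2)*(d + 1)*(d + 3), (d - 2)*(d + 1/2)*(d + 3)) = d + 3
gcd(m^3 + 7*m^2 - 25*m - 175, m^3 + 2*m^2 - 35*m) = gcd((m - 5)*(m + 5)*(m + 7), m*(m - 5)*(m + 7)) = m^2 + 2*m - 35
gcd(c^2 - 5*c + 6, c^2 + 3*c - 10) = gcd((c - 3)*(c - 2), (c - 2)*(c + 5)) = c - 2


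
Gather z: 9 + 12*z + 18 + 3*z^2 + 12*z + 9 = 3*z^2 + 24*z + 36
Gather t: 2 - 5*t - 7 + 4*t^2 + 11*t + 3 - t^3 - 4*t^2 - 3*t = -t^3 + 3*t - 2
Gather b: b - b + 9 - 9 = 0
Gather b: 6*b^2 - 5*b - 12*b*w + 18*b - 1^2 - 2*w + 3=6*b^2 + b*(13 - 12*w) - 2*w + 2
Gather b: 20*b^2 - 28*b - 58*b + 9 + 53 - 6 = 20*b^2 - 86*b + 56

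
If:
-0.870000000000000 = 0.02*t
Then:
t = -43.50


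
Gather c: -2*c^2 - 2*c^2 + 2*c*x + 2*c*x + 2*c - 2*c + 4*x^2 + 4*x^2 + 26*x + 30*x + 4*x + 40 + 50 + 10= -4*c^2 + 4*c*x + 8*x^2 + 60*x + 100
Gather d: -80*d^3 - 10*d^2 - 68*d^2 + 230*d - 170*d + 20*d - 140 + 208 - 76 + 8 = -80*d^3 - 78*d^2 + 80*d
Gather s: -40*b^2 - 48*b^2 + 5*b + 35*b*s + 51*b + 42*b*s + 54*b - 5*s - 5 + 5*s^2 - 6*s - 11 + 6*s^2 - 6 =-88*b^2 + 110*b + 11*s^2 + s*(77*b - 11) - 22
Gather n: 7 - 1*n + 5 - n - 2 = 10 - 2*n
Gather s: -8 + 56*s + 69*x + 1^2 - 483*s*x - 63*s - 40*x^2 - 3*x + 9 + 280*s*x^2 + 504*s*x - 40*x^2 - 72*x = s*(280*x^2 + 21*x - 7) - 80*x^2 - 6*x + 2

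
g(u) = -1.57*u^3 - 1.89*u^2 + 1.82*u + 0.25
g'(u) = -4.71*u^2 - 3.78*u + 1.82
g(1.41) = -5.34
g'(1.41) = -12.87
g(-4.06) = 66.78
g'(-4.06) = -60.47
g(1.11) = -2.21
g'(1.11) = -8.18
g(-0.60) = -1.18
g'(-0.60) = 2.39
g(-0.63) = -1.25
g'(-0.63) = 2.33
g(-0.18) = -0.13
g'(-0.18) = 2.35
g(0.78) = -0.23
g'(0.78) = -3.99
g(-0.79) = -1.59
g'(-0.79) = 1.87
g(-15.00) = 4846.45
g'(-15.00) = -1001.23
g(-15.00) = 4846.45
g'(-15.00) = -1001.23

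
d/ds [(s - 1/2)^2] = 2*s - 1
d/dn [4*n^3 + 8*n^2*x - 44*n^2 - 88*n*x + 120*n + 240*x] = 12*n^2 + 16*n*x - 88*n - 88*x + 120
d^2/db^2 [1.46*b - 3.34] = 0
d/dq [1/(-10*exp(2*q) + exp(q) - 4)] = (20*exp(q) - 1)*exp(q)/(10*exp(2*q) - exp(q) + 4)^2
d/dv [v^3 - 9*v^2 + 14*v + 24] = 3*v^2 - 18*v + 14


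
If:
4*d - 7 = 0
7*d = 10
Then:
No Solution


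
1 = 1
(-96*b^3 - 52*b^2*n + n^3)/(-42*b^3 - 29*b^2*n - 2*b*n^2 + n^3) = (48*b^2 + 2*b*n - n^2)/(21*b^2 + 4*b*n - n^2)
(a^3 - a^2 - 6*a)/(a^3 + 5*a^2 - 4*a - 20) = a*(a - 3)/(a^2 + 3*a - 10)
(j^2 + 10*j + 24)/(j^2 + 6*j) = (j + 4)/j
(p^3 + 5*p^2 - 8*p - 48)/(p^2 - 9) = (p^2 + 8*p + 16)/(p + 3)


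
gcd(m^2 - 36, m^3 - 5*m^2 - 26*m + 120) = m - 6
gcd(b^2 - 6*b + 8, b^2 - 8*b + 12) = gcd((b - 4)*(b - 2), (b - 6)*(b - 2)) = b - 2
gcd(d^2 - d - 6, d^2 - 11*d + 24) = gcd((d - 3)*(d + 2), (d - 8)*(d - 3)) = d - 3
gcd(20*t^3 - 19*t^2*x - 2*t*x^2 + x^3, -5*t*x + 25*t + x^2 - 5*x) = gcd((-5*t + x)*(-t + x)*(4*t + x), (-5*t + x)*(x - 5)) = -5*t + x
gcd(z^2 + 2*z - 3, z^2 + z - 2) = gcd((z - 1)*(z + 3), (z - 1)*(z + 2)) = z - 1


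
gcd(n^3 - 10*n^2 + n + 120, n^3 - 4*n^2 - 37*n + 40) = n - 8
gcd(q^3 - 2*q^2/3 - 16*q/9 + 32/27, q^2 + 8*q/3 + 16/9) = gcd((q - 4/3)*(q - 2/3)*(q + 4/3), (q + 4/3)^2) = q + 4/3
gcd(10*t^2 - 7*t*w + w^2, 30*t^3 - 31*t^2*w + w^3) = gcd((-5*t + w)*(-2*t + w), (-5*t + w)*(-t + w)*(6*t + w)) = 5*t - w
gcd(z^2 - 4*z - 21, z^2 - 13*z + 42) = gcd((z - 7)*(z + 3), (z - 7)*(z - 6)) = z - 7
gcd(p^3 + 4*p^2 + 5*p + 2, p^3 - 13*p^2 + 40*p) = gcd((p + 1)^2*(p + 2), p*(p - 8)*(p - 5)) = 1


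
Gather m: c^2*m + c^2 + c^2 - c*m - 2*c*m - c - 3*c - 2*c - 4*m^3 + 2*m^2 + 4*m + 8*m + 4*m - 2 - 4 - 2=2*c^2 - 6*c - 4*m^3 + 2*m^2 + m*(c^2 - 3*c + 16) - 8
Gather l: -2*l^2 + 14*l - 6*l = -2*l^2 + 8*l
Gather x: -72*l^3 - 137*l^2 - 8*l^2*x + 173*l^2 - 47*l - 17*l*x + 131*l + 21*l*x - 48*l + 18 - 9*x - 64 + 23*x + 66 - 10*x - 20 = -72*l^3 + 36*l^2 + 36*l + x*(-8*l^2 + 4*l + 4)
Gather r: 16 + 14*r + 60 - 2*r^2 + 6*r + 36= -2*r^2 + 20*r + 112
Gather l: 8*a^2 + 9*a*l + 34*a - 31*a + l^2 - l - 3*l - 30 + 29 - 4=8*a^2 + 3*a + l^2 + l*(9*a - 4) - 5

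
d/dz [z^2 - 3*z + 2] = 2*z - 3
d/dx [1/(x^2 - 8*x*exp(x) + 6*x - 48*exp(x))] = 2*(4*x*exp(x) - x + 28*exp(x) - 3)/(x^2 - 8*x*exp(x) + 6*x - 48*exp(x))^2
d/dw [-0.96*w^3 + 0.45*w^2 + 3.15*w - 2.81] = -2.88*w^2 + 0.9*w + 3.15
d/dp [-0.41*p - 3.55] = -0.410000000000000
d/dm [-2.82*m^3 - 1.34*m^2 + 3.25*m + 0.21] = -8.46*m^2 - 2.68*m + 3.25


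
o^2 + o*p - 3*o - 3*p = (o - 3)*(o + p)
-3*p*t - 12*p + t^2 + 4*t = (-3*p + t)*(t + 4)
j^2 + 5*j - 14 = (j - 2)*(j + 7)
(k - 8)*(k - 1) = k^2 - 9*k + 8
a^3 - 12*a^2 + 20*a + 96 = (a - 8)*(a - 6)*(a + 2)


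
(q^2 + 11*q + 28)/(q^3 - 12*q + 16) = (q + 7)/(q^2 - 4*q + 4)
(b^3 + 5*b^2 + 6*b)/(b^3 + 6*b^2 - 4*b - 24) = b*(b + 3)/(b^2 + 4*b - 12)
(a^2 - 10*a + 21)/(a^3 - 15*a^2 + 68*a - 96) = (a - 7)/(a^2 - 12*a + 32)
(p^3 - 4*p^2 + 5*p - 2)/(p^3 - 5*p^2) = (p^3 - 4*p^2 + 5*p - 2)/(p^2*(p - 5))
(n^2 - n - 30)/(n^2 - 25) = (n - 6)/(n - 5)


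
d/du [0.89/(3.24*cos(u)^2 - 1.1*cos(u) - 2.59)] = (5.7672*cos(u) - 0.979)*sin(u)/(-3.24*cos(u)^2 + 1.1*cos(u) + 2.59)^2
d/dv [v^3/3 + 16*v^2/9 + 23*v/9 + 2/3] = v^2 + 32*v/9 + 23/9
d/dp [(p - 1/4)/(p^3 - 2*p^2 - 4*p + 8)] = (-8*p^2 - 5*p - 14)/(4*(p^5 - 2*p^4 - 8*p^3 + 16*p^2 + 16*p - 32))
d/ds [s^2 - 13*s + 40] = 2*s - 13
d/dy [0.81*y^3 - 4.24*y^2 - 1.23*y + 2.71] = 2.43*y^2 - 8.48*y - 1.23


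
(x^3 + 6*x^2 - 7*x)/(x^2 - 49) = x*(x - 1)/(x - 7)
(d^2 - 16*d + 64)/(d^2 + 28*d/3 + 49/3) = 3*(d^2 - 16*d + 64)/(3*d^2 + 28*d + 49)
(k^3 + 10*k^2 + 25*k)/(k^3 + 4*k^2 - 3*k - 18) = k*(k^2 + 10*k + 25)/(k^3 + 4*k^2 - 3*k - 18)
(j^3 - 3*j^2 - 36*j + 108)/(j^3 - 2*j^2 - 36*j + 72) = (j - 3)/(j - 2)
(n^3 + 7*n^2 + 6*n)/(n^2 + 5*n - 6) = n*(n + 1)/(n - 1)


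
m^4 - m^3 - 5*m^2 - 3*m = m*(m - 3)*(m + 1)^2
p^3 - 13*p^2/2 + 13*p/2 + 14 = (p - 4)*(p - 7/2)*(p + 1)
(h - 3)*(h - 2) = h^2 - 5*h + 6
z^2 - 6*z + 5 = (z - 5)*(z - 1)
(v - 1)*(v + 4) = v^2 + 3*v - 4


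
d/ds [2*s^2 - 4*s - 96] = 4*s - 4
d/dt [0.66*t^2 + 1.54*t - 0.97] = 1.32*t + 1.54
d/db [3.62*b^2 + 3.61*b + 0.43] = 7.24*b + 3.61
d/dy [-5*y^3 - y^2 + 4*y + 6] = -15*y^2 - 2*y + 4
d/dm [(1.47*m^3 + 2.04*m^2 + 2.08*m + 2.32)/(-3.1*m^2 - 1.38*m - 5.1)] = (-4.557*m^4 - 4.0572*m^3 - 18.8582*m^2 - 6.424*m - 7.4064)/(9.61*m^4 + 8.556*m^3 + 33.5244*m^2 + 14.076*m + 26.01)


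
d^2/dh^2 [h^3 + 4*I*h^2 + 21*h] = 6*h + 8*I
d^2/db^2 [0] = 0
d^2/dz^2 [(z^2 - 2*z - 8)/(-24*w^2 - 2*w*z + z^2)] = 2*(4*(w - z)^2*(-z^2 + 2*z + 8) - (24*w^2 + 2*w*z - z^2)^2 + (24*w^2 + 2*w*z - z^2)*(-z^2 + 2*z + 4*(w - z)*(z - 1) + 8))/(24*w^2 + 2*w*z - z^2)^3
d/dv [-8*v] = -8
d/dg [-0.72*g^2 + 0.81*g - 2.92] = 0.81 - 1.44*g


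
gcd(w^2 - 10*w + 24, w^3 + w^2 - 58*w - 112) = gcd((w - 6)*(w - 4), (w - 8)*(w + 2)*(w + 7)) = 1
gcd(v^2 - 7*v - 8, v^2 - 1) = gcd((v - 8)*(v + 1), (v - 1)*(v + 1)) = v + 1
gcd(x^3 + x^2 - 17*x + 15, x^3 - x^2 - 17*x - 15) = 1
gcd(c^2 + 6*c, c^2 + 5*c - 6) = c + 6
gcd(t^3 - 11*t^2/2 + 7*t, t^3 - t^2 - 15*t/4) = t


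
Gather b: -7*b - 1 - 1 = -7*b - 2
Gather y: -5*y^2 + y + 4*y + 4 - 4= -5*y^2 + 5*y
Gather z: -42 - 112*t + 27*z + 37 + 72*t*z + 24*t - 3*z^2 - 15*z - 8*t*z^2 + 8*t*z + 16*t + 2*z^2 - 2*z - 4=-72*t + z^2*(-8*t - 1) + z*(80*t + 10) - 9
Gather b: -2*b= -2*b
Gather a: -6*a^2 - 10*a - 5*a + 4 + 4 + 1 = -6*a^2 - 15*a + 9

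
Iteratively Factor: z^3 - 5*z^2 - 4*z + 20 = (z - 2)*(z^2 - 3*z - 10) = (z - 2)*(z + 2)*(z - 5)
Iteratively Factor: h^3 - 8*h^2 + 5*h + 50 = (h - 5)*(h^2 - 3*h - 10) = (h - 5)*(h + 2)*(h - 5)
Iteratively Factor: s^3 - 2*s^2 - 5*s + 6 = (s + 2)*(s^2 - 4*s + 3) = (s - 3)*(s + 2)*(s - 1)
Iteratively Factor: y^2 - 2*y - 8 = (y - 4)*(y + 2)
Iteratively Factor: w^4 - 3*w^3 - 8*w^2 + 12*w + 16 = (w + 1)*(w^3 - 4*w^2 - 4*w + 16) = (w - 2)*(w + 1)*(w^2 - 2*w - 8) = (w - 2)*(w + 1)*(w + 2)*(w - 4)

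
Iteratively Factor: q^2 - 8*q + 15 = (q - 3)*(q - 5)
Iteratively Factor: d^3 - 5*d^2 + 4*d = (d)*(d^2 - 5*d + 4) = d*(d - 1)*(d - 4)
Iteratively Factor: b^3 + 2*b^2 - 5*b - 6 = (b + 1)*(b^2 + b - 6) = (b + 1)*(b + 3)*(b - 2)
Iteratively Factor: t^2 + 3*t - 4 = (t - 1)*(t + 4)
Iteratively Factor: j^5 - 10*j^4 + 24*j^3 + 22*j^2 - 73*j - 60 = (j - 4)*(j^4 - 6*j^3 + 22*j + 15) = (j - 4)*(j + 1)*(j^3 - 7*j^2 + 7*j + 15) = (j - 5)*(j - 4)*(j + 1)*(j^2 - 2*j - 3) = (j - 5)*(j - 4)*(j - 3)*(j + 1)*(j + 1)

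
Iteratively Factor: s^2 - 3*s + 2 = (s - 1)*(s - 2)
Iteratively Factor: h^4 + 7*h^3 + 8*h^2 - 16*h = (h + 4)*(h^3 + 3*h^2 - 4*h) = (h + 4)^2*(h^2 - h) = (h - 1)*(h + 4)^2*(h)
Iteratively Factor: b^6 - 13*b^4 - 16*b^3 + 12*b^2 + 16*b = (b - 4)*(b^5 + 4*b^4 + 3*b^3 - 4*b^2 - 4*b) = (b - 4)*(b + 2)*(b^4 + 2*b^3 - b^2 - 2*b) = b*(b - 4)*(b + 2)*(b^3 + 2*b^2 - b - 2) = b*(b - 4)*(b + 1)*(b + 2)*(b^2 + b - 2) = b*(b - 4)*(b + 1)*(b + 2)^2*(b - 1)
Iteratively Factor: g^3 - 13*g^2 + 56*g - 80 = (g - 4)*(g^2 - 9*g + 20) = (g - 5)*(g - 4)*(g - 4)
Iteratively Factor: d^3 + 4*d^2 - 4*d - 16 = (d - 2)*(d^2 + 6*d + 8) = (d - 2)*(d + 4)*(d + 2)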